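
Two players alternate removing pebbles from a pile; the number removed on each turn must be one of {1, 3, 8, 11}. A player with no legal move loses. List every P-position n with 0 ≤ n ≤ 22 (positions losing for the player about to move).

0, 2, 4, 6, 16, 18, 20, 22

n :  0  1  2  3  4  5  6  7  8  9 10 11 12 13 14 15 16 17 18 19 20 21 22
G :  0  1  0  1  0  1  0  1  2  3  2  3  2  3  2  3  0  1  0  1  0  1  0
P-positions are exactly the n with G(n) = 0.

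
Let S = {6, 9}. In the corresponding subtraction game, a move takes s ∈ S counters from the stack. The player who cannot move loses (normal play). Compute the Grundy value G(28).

2

n :  0  1  2  3  4  5  6  7  8  9 10 11 12 13 14 15 16 17 18 19 20 21 22 23 24 25 26 27 28
G :  0  0  0  0  0  0  1  1  1  1  1  1  2  2  2  0  0  0  0  0  0  1  1  1  1  1  1  2  2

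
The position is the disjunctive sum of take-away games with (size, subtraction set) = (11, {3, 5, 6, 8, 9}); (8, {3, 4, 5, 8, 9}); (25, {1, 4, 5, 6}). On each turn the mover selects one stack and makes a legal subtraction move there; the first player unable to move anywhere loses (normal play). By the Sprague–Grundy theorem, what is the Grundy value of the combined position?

Stack A, S = {3, 5, 6, 8, 9}:
G(0) = 0
G(1) = mex{} = 0
G(2) = mex{} = 0
G(3) = mex{0} = 1
G(4) = mex{0} = 1
G(5) = mex{0,0} = 1
G(6) = mex{1,0,0} = 2
G(7) = mex{1,0,0} = 2
G(8) = mex{1,1,0,0} = 2
G(9) = mex{2,1,1,0,0} = 3
G(10) = mex{2,1,1,0,0} = 3
G(11) = mex{2,2,1,1,0} = 3
G_A(11) = 3.
Stack B, S = {3, 4, 5, 8, 9}:
G(0) = 0
G(1) = mex{} = 0
G(2) = mex{} = 0
G(3) = mex{0} = 1
G(4) = mex{0,0} = 1
G(5) = mex{0,0,0} = 1
G(6) = mex{1,0,0} = 2
G(7) = mex{1,1,0} = 2
G(8) = mex{1,1,1,0} = 2
G_B(8) = 2.
Stack C, S = {1, 4, 5, 6}:
n :  0  1  2  3  4  5  6  7  8  9 10 11 12 13 14 15 16 17 18 19 20 21 22 23 24 25
G :  0  1  0  1  2  3  2  3  4  0  1  0  1  2  3  2  3  4  0  1  0  1  2  3  2  3
G_C(25) = 3.
Combined Grundy value = 3 ⊕ 2 ⊕ 3 = 2.

2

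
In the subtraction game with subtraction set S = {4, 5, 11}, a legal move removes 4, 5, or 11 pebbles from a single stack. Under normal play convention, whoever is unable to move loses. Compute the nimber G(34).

G(0) = 0
G(1) = mex{} = 0
G(2) = mex{} = 0
G(3) = mex{} = 0
G(4) = mex{0} = 1
G(5) = mex{0,0} = 1
G(6) = mex{0,0} = 1
G(7) = mex{0,0} = 1
G(8) = mex{1,0} = 2
G(9) = mex{1,1} = 0
G(10) = mex{1,1} = 0
G(11) = mex{1,1,0} = 2
G(12) = mex{2,1,0} = 3
G(13) = mex{0,2,0} = 1
G(14) = mex{0,0,0} = 1
G(15) = mex{2,0,1} = 3
G(16) = mex{3,2,1} = 0
G(17) = mex{1,3,1} = 0
G(18) = mex{1,1,1} = 0
G(19) = mex{3,1,2} = 0
G(20) = mex{0,3,0} = 1
G(21) = mex{0,0,0} = 1
G(22) = mex{0,0,2} = 1
G(23) = mex{0,0,3} = 1
G(24) = mex{1,0,1} = 2
G(25) = mex{1,1,1} = 0
G(26) = mex{1,1,3} = 0
G(27) = mex{1,1,0} = 2
G(28) = mex{2,1,0} = 3
G(29) = mex{0,2,0} = 1
G(30) = mex{0,0,0} = 1
G(31) = mex{2,0,1} = 3
G(32) = mex{3,2,1} = 0
G(33) = mex{1,3,1} = 0
G(34) = mex{1,1,1} = 0

0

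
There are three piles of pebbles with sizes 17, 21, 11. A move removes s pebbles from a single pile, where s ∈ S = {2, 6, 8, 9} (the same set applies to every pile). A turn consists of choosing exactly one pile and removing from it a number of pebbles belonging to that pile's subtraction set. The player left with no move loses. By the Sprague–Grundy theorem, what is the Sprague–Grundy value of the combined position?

3

All piles use S = {2, 6, 8, 9}:
G(0) = 0
G(1) = mex{} = 0
G(2) = mex{0} = 1
G(3) = mex{0} = 1
G(4) = mex{1} = 0
G(5) = mex{1} = 0
G(6) = mex{0,0} = 1
G(7) = mex{0,0} = 1
G(8) = mex{1,1,0} = 2
G(9) = mex{1,1,0,0} = 2
G(10) = mex{2,0,1,0} = 3
G(11) = mex{2,0,1,1} = 3
G(12) = mex{3,1,0,1} = 2
G(13) = mex{3,1,0,0} = 2
G(14) = mex{2,2,1,0} = 3
G(15) = mex{2,2,1,1} = 0
G(16) = mex{3,3,2,1} = 0
G(17) = mex{0,3,2,2} = 1
G(18) = mex{0,2,3,2} = 1
G(19) = mex{1,2,3,3} = 0
G(20) = mex{1,3,2,3} = 0
G(21) = mex{0,0,2,2} = 1
Pile A: G(17) = 1.
Pile B: G(21) = 1.
Pile C: G(11) = 3.
Combined Grundy value = 1 ⊕ 1 ⊕ 3 = 3.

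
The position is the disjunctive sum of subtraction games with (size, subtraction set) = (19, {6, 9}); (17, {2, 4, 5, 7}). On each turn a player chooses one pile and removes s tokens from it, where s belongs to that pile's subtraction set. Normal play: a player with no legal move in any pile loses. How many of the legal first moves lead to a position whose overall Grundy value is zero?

Pile A, S = {6, 9}:
n :  0  1  2  3  4  5  6  7  8  9 10 11 12 13 14 15 16 17 18 19
G :  0  0  0  0  0  0  1  1  1  1  1  1  2  2  2  0  0  0  0  0
G_A(19) = 0.
Pile B, S = {2, 4, 5, 7}:
n :  0  1  2  3  4  5  6  7  8  9 10 11 12 13 14 15 16 17
G :  0  0  1  1  2  2  3  3  4  0  0  1  1  2  2  3  3  4
G_B(17) = 4.
Combined Grundy value = 0 ⊕ 4 = 4.
A winning move leaves total XOR = 0, i.e. changes one component's Grundy value g to g ⊕ X where X is the current total.
Pile A: need g' = 0⊕4 = 4. Options: 19−6→G=2, 19−9→G=1. Hits: 0.
Pile B: need g' = 4⊕4 = 0. Options: 17−2→G=3, 17−4→G=2, 17−5→G=1, 17−7→G=0. Hits: 1.

1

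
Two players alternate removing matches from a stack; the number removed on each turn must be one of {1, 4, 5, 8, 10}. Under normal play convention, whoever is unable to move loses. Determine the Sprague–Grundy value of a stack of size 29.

n :  0  1  2  3  4  5  6  7  8  9 10 11 12 13 14 15 16 17 18 19 20 21 22 23 24 25 26 27 28 29
G :  0  1  0  1  2  3  2  3  4  0  1  0  1  2  3  2  3  4  0  1  0  1  2  3  2  3  4  0  1  0

0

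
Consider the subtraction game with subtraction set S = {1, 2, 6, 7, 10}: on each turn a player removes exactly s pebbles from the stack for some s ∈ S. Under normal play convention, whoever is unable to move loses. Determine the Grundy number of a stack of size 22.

3

n :  0  1  2  3  4  5  6  7  8  9 10 11 12 13 14 15 16 17 18 19 20 21 22
G :  0  1  2  0  1  2  3  4  0  1  2  0  1  2  3  4  0  1  2  0  1  2  3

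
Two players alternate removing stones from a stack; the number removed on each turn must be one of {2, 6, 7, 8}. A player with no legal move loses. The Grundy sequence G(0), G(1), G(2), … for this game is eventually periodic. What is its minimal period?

14

G(0) = 0
G(1) = mex{} = 0
G(2) = mex{0} = 1
G(3) = mex{0} = 1
G(4) = mex{1} = 0
G(5) = mex{1} = 0
G(6) = mex{0,0} = 1
G(7) = mex{0,0,0} = 1
G(8) = mex{1,1,0,0} = 2
G(9) = mex{1,1,1,0} = 2
G(10) = mex{2,0,1,1} = 3
G(11) = mex{2,0,0,1} = 3
G(12) = mex{3,1,0,0} = 2
G(13) = mex{3,1,1,0} = 2
G(14) = mex{2,2,1,1} = 0
G(15) = mex{2,2,2,1} = 0
G(16) = mex{0,3,2,2} = 1
G(17) = mex{0,3,3,2} = 1
G(18) = mex{1,2,3,3} = 0
G(19) = mex{1,2,2,3} = 0
G(20) = mex{0,0,2,2} = 1
G(21) = mex{0,0,0,2} = 1
G(22) = mex{1,1,0,0} = 2
G(23) = mex{1,1,1,0} = 2
G(24) = mex{2,0,1,1} = 3
G(25) = mex{2,0,0,1} = 3
G(26) = mex{3,1,0,0} = 2
G(27) = mex{3,1,1,0} = 2
G(28) = mex{2,2,1,1} = 0
G(29) = mex{2,2,2,1} = 0
G(n+14) = G(n) holds for n = 0,…,7 (a full window of length max(S) = 8), so the sequence is purely periodic with period 14.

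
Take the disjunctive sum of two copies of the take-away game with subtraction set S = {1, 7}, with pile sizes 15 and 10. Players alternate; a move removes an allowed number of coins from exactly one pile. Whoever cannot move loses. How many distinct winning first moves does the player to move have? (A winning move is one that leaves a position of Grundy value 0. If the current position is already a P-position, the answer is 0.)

All piles use S = {1, 7}:
G(0) = 0
G(1) = mex{0} = 1
G(2) = mex{1} = 0
G(3) = mex{0} = 1
G(4) = mex{1} = 0
G(5) = mex{0} = 1
G(6) = mex{1} = 0
G(7) = mex{0,0} = 1
G(8) = mex{1,1} = 0
G(9) = mex{0,0} = 1
G(10) = mex{1,1} = 0
G(11) = mex{0,0} = 1
G(12) = mex{1,1} = 0
G(13) = mex{0,0} = 1
G(14) = mex{1,1} = 0
G(15) = mex{0,0} = 1
Pile A: G(15) = 1.
Pile B: G(10) = 0.
Combined Grundy value = 1 ⊕ 0 = 1.
A winning move leaves total XOR = 0, i.e. changes one component's Grundy value g to g ⊕ X where X is the current total.
Pile A: need g' = 1⊕1 = 0. Options: 15−1→G=0, 15−7→G=0. Hits: 2.
Pile B: need g' = 0⊕1 = 1. Options: 10−1→G=1, 10−7→G=1. Hits: 2.

4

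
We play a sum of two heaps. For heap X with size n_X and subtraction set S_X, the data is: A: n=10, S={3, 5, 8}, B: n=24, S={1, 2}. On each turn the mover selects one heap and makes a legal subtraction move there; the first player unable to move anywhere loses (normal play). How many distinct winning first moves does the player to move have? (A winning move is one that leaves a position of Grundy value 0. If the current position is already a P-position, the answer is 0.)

1

Heap A, S = {3, 5, 8}:
n :  0  1  2  3  4  5  6  7  8  9 10
G :  0  0  0  1  1  1  2  2  2  3  3
G_A(10) = 3.
Heap B, S = {1, 2}:
G(0) = 0
G(1) = mex{0} = 1
G(2) = mex{1,0} = 2
G(3) = mex{2,1} = 0
G(4) = mex{0,2} = 1
G(5) = mex{1,0} = 2
G(6) = mex{2,1} = 0
G(7) = mex{0,2} = 1
G(8) = mex{1,0} = 2
G(9) = mex{2,1} = 0
G(10) = mex{0,2} = 1
G(11) = mex{1,0} = 2
G(12) = mex{2,1} = 0
G(13) = mex{0,2} = 1
G(14) = mex{1,0} = 2
G(15) = mex{2,1} = 0
G(16) = mex{0,2} = 1
G(17) = mex{1,0} = 2
G(18) = mex{2,1} = 0
G(19) = mex{0,2} = 1
G(20) = mex{1,0} = 2
G(21) = mex{2,1} = 0
G(22) = mex{0,2} = 1
G(23) = mex{1,0} = 2
G(24) = mex{2,1} = 0
G_B(24) = 0.
Combined Grundy value = 3 ⊕ 0 = 3.
A winning move leaves total XOR = 0, i.e. changes one component's Grundy value g to g ⊕ X where X is the current total.
Heap A: need g' = 3⊕3 = 0. Options: 10−3→G=2, 10−5→G=1, 10−8→G=0. Hits: 1.
Heap B: need g' = 0⊕3 = 3. Options: 24−1→G=2, 24−2→G=1. Hits: 0.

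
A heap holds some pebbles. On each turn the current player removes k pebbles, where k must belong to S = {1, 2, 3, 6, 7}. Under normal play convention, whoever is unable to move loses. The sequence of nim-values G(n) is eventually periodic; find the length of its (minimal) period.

4

n :  0  1  2  3  4  5  6  7  8  9 10 11 12 13 14
G :  0  1  2  3  0  1  2  3  0  1  2  3  0  1  2
G(n+4) = G(n) holds for n = 0,…,6 (a full window of length max(S) = 7), so the sequence is purely periodic with period 4.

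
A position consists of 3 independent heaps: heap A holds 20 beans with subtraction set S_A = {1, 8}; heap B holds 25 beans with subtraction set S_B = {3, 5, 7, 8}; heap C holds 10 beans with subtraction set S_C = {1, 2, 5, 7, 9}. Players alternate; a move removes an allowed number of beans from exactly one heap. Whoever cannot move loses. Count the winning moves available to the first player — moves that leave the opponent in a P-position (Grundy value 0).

1

Heap A, S = {1, 8}:
G(0) = 0
G(1) = mex{0} = 1
G(2) = mex{1} = 0
G(3) = mex{0} = 1
G(4) = mex{1} = 0
G(5) = mex{0} = 1
G(6) = mex{1} = 0
G(7) = mex{0} = 1
G(8) = mex{1,0} = 2
G(9) = mex{2,1} = 0
G(10) = mex{0,0} = 1
G(11) = mex{1,1} = 0
G(12) = mex{0,0} = 1
G(13) = mex{1,1} = 0
G(14) = mex{0,0} = 1
G(15) = mex{1,1} = 0
G(16) = mex{0,2} = 1
G(17) = mex{1,0} = 2
G(18) = mex{2,1} = 0
G(19) = mex{0,0} = 1
G(20) = mex{1,1} = 0
G_A(20) = 0.
Heap B, S = {3, 5, 7, 8}:
n :  0  1  2  3  4  5  6  7  8  9 10 11 12 13 14 15 16 17 18 19 20 21 22 23 24 25
G :  0  0  0  1  1  1  2  2  2  3  3  0  0  0  1  1  1  2  2  2  3  3  0  0  0  1
G_B(25) = 1.
Heap C, S = {1, 2, 5, 7, 9}:
G(0) = 0
G(1) = mex{0} = 1
G(2) = mex{1,0} = 2
G(3) = mex{2,1} = 0
G(4) = mex{0,2} = 1
G(5) = mex{1,0,0} = 2
G(6) = mex{2,1,1} = 0
G(7) = mex{0,2,2,0} = 1
G(8) = mex{1,0,0,1} = 2
G(9) = mex{2,1,1,2,0} = 3
G(10) = mex{3,2,2,0,1} = 4
G_C(10) = 4.
Combined Grundy value = 0 ⊕ 1 ⊕ 4 = 5.
A winning move leaves total XOR = 0, i.e. changes one component's Grundy value g to g ⊕ X where X is the current total.
Heap A: need g' = 0⊕5 = 5. Options: 20−1→G=1, 20−8→G=1. Hits: 0.
Heap B: need g' = 1⊕5 = 4. Options: 25−3→G=0, 25−5→G=3, 25−7→G=2, 25−8→G=2. Hits: 0.
Heap C: need g' = 4⊕5 = 1. Options: 10−1→G=3, 10−2→G=2, 10−5→G=2, 10−7→G=0, 10−9→G=1. Hits: 1.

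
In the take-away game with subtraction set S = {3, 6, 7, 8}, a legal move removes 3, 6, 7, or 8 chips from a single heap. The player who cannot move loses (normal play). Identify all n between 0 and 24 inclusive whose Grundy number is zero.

0, 1, 2, 11, 12, 13, 22, 23, 24

G(0) = 0
G(1) = mex{} = 0
G(2) = mex{} = 0
G(3) = mex{0} = 1
G(4) = mex{0} = 1
G(5) = mex{0} = 1
G(6) = mex{1,0} = 2
G(7) = mex{1,0,0} = 2
G(8) = mex{1,0,0,0} = 2
G(9) = mex{2,1,0,0} = 3
G(10) = mex{2,1,1,0} = 3
G(11) = mex{2,1,1,1} = 0
G(12) = mex{3,2,1,1} = 0
G(13) = mex{3,2,2,1} = 0
G(14) = mex{0,2,2,2} = 1
G(15) = mex{0,3,2,2} = 1
G(16) = mex{0,3,3,2} = 1
G(17) = mex{1,0,3,3} = 2
G(18) = mex{1,0,0,3} = 2
G(19) = mex{1,0,0,0} = 2
G(20) = mex{2,1,0,0} = 3
G(21) = mex{2,1,1,0} = 3
G(22) = mex{2,1,1,1} = 0
G(23) = mex{3,2,1,1} = 0
G(24) = mex{3,2,2,1} = 0
P-positions are exactly the n with G(n) = 0.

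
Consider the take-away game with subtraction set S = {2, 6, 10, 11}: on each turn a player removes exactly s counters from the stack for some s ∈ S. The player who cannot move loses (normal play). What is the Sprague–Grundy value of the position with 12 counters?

n :  0  1  2  3  4  5  6  7  8  9 10 11 12
G :  0  0  1  1  0  0  1  1  0  0  1  1  2

2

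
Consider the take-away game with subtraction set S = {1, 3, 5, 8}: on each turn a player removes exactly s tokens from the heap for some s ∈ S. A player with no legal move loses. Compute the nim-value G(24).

3

n :  0  1  2  3  4  5  6  7  8  9 10 11 12 13 14 15 16 17 18 19 20 21 22 23 24
G :  0  1  0  1  0  1  0  1  2  3  2  3  2  0  1  0  1  0  1  0  1  2  3  2  3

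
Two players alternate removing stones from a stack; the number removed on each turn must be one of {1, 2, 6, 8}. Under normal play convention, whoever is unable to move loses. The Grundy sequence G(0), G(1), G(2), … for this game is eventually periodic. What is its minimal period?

n :  0  1  2  3  4  5  6  7  8  9 10 11 12 13 14 15 16
G :  0  1  2  0  1  2  3  0  1  2  0  1  2  3  0  1  2
G(n+7) = G(n) holds for n = 0,…,7 (a full window of length max(S) = 8), so the sequence is purely periodic with period 7.

7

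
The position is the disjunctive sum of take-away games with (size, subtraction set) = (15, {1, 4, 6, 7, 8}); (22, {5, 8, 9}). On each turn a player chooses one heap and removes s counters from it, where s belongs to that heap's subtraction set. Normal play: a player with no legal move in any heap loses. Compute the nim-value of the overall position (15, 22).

Heap A, S = {1, 4, 6, 7, 8}:
n :  0  1  2  3  4  5  6  7  8  9 10 11 12 13 14 15
G :  0  1  0  1  2  0  1  2  3  2  3  4  5  3  0  1
G_A(15) = 1.
Heap B, S = {5, 8, 9}:
n :  0  1  2  3  4  5  6  7  8  9 10 11 12 13 14 15 16 17 18 19 20 21 22
G :  0  0  0  0  0  1  1  1  1  1  2  2  2  2  0  0  0  0  0  1  1  1  1
G_B(22) = 1.
Combined Grundy value = 1 ⊕ 1 = 0.

0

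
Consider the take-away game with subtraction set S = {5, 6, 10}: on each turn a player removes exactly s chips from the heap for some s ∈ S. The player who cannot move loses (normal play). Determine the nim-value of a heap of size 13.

2

G(0) = 0
G(1) = mex{} = 0
G(2) = mex{} = 0
G(3) = mex{} = 0
G(4) = mex{} = 0
G(5) = mex{0} = 1
G(6) = mex{0,0} = 1
G(7) = mex{0,0} = 1
G(8) = mex{0,0} = 1
G(9) = mex{0,0} = 1
G(10) = mex{1,0,0} = 2
G(11) = mex{1,1,0} = 2
G(12) = mex{1,1,0} = 2
G(13) = mex{1,1,0} = 2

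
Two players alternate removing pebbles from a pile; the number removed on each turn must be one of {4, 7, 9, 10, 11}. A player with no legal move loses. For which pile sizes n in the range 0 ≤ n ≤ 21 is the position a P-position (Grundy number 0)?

G(0) = 0
G(1) = mex{} = 0
G(2) = mex{} = 0
G(3) = mex{} = 0
G(4) = mex{0} = 1
G(5) = mex{0} = 1
G(6) = mex{0} = 1
G(7) = mex{0,0} = 1
G(8) = mex{1,0} = 2
G(9) = mex{1,0,0} = 2
G(10) = mex{1,0,0,0} = 2
G(11) = mex{1,1,0,0,0} = 2
G(12) = mex{2,1,0,0,0} = 3
G(13) = mex{2,1,1,0,0} = 3
G(14) = mex{2,1,1,1,0} = 3
G(15) = mex{2,2,1,1,1} = 0
G(16) = mex{3,2,1,1,1} = 0
G(17) = mex{3,2,2,1,1} = 0
G(18) = mex{3,2,2,2,1} = 0
G(19) = mex{0,3,2,2,2} = 1
G(20) = mex{0,3,2,2,2} = 1
G(21) = mex{0,3,3,2,2} = 1
P-positions are exactly the n with G(n) = 0.

0, 1, 2, 3, 15, 16, 17, 18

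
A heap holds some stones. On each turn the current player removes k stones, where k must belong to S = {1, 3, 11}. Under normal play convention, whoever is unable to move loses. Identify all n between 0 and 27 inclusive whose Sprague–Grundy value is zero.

0, 2, 4, 6, 8, 10, 12, 14, 16, 18, 20, 22, 24, 26

n :  0  1  2  3  4  5  6  7  8  9 10 11 12 13 14 15 16 17 18 19 20 21 22 23 24 25 26 27
G :  0  1  0  1  0  1  0  1  0  1  0  1  0  1  0  1  0  1  0  1  0  1  0  1  0  1  0  1
P-positions are exactly the n with G(n) = 0.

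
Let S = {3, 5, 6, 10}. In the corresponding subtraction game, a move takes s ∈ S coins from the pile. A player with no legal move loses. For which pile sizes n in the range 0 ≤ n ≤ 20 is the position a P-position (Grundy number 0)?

0, 1, 2, 9, 13, 17

n :  0  1  2  3  4  5  6  7  8  9 10 11 12 13 14 15 16 17 18 19 20
G :  0  0  0  1  1  1  2  2  2  0  3  3  1  0  4  2  1  0  3  2  1
P-positions are exactly the n with G(n) = 0.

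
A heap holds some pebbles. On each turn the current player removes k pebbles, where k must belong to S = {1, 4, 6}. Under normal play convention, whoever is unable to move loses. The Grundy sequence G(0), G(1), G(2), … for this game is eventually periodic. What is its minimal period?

5

G(0) = 0
G(1) = mex{0} = 1
G(2) = mex{1} = 0
G(3) = mex{0} = 1
G(4) = mex{1,0} = 2
G(5) = mex{2,1} = 0
G(6) = mex{0,0,0} = 1
G(7) = mex{1,1,1} = 0
G(8) = mex{0,2,0} = 1
G(9) = mex{1,0,1} = 2
G(10) = mex{2,1,2} = 0
G(11) = mex{0,0,0} = 1
G(12) = mex{1,1,1} = 0
G(13) = mex{0,2,0} = 1
G(14) = mex{1,0,1} = 2
G(n+5) = G(n) holds for n = 0,…,5 (a full window of length max(S) = 6), so the sequence is purely periodic with period 5.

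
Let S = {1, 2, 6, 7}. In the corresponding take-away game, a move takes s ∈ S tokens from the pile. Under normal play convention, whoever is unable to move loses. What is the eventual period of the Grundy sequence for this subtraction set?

n :  0  1  2  3  4  5  6  7  8  9 10 11 12 13 14 15 16 17
G :  0  1  2  0  1  2  3  4  0  1  2  0  1  2  3  4  0  1
G(n+8) = G(n) holds for n = 0,…,6 (a full window of length max(S) = 7), so the sequence is purely periodic with period 8.

8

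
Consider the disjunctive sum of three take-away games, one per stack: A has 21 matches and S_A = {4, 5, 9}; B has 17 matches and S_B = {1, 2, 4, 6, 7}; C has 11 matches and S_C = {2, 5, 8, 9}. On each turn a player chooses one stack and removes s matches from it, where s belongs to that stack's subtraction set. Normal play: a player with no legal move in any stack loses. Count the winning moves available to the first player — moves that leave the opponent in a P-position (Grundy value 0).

Stack A, S = {4, 5, 9}:
G(0) = 0
G(1) = mex{} = 0
G(2) = mex{} = 0
G(3) = mex{} = 0
G(4) = mex{0} = 1
G(5) = mex{0,0} = 1
G(6) = mex{0,0} = 1
G(7) = mex{0,0} = 1
G(8) = mex{1,0} = 2
G(9) = mex{1,1,0} = 2
G(10) = mex{1,1,0} = 2
G(11) = mex{1,1,0} = 2
G(12) = mex{2,1,0} = 3
G(13) = mex{2,2,1} = 0
G(14) = mex{2,2,1} = 0
G(15) = mex{2,2,1} = 0
G(16) = mex{3,2,1} = 0
G(17) = mex{0,3,2} = 1
G(18) = mex{0,0,2} = 1
G(19) = mex{0,0,2} = 1
G(20) = mex{0,0,2} = 1
G(21) = mex{1,0,3} = 2
G_A(21) = 2.
Stack B, S = {1, 2, 4, 6, 7}:
G(0) = 0
G(1) = mex{0} = 1
G(2) = mex{1,0} = 2
G(3) = mex{2,1} = 0
G(4) = mex{0,2,0} = 1
G(5) = mex{1,0,1} = 2
G(6) = mex{2,1,2,0} = 3
G(7) = mex{3,2,0,1,0} = 4
G(8) = mex{4,3,1,2,1} = 0
G(9) = mex{0,4,2,0,2} = 1
G(10) = mex{1,0,3,1,0} = 2
G(11) = mex{2,1,4,2,1} = 0
G(12) = mex{0,2,0,3,2} = 1
G(13) = mex{1,0,1,4,3} = 2
G(14) = mex{2,1,2,0,4} = 3
G(15) = mex{3,2,0,1,0} = 4
G(16) = mex{4,3,1,2,1} = 0
G(17) = mex{0,4,2,0,2} = 1
G_B(17) = 1.
Stack C, S = {2, 5, 8, 9}:
G(0) = 0
G(1) = mex{} = 0
G(2) = mex{0} = 1
G(3) = mex{0} = 1
G(4) = mex{1} = 0
G(5) = mex{1,0} = 2
G(6) = mex{0,0} = 1
G(7) = mex{2,1} = 0
G(8) = mex{1,1,0} = 2
G(9) = mex{0,0,0,0} = 1
G(10) = mex{2,2,1,0} = 3
G(11) = mex{1,1,1,1} = 0
G_C(11) = 0.
Combined Grundy value = 2 ⊕ 1 ⊕ 0 = 3.
A winning move leaves total XOR = 0, i.e. changes one component's Grundy value g to g ⊕ X where X is the current total.
Stack A: need g' = 2⊕3 = 1. Options: 21−4→G=1, 21−5→G=0, 21−9→G=3. Hits: 1.
Stack B: need g' = 1⊕3 = 2. Options: 17−1→G=0, 17−2→G=4, 17−4→G=2, 17−6→G=0, 17−7→G=2. Hits: 2.
Stack C: need g' = 0⊕3 = 3. Options: 11−2→G=1, 11−5→G=1, 11−8→G=1, 11−9→G=1. Hits: 0.

3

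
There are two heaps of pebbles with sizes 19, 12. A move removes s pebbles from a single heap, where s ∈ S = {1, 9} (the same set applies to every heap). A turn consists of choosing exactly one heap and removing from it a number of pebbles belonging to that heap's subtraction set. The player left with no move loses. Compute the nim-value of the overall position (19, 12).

1

All heaps use S = {1, 9}:
n :  0  1  2  3  4  5  6  7  8  9 10 11 12 13 14 15 16 17 18 19
G :  0  1  0  1  0  1  0  1  0  1  0  1  0  1  0  1  0  1  0  1
Heap A: G(19) = 1.
Heap B: G(12) = 0.
Combined Grundy value = 1 ⊕ 0 = 1.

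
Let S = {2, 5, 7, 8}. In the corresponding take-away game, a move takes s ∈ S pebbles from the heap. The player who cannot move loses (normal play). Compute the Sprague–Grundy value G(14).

0

G(0) = 0
G(1) = mex{} = 0
G(2) = mex{0} = 1
G(3) = mex{0} = 1
G(4) = mex{1} = 0
G(5) = mex{1,0} = 2
G(6) = mex{0,0} = 1
G(7) = mex{2,1,0} = 3
G(8) = mex{1,1,0,0} = 2
G(9) = mex{3,0,1,0} = 2
G(10) = mex{2,2,1,1} = 0
G(11) = mex{2,1,0,1} = 3
G(12) = mex{0,3,2,0} = 1
G(13) = mex{3,2,1,2} = 0
G(14) = mex{1,2,3,1} = 0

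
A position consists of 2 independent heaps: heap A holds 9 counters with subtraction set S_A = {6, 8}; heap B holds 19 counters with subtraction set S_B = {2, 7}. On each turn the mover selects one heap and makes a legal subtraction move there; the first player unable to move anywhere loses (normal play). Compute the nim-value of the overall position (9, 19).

Heap A, S = {6, 8}:
G(0) = 0
G(1) = mex{} = 0
G(2) = mex{} = 0
G(3) = mex{} = 0
G(4) = mex{} = 0
G(5) = mex{} = 0
G(6) = mex{0} = 1
G(7) = mex{0} = 1
G(8) = mex{0,0} = 1
G(9) = mex{0,0} = 1
G_A(9) = 1.
Heap B, S = {2, 7}:
n :  0  1  2  3  4  5  6  7  8  9 10 11 12 13 14 15 16 17 18 19
G :  0  0  1  1  0  0  1  1  2  0  0  1  1  0  0  1  1  2  0  0
G_B(19) = 0.
Combined Grundy value = 1 ⊕ 0 = 1.

1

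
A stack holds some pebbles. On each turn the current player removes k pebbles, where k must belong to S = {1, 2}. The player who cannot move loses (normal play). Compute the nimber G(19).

n :  0  1  2  3  4  5  6  7  8  9 10 11 12 13 14 15 16 17 18 19
G :  0  1  2  0  1  2  0  1  2  0  1  2  0  1  2  0  1  2  0  1

1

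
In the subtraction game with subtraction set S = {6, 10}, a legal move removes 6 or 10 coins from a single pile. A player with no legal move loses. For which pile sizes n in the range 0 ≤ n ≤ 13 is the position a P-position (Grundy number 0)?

0, 1, 2, 3, 4, 5

n :  0  1  2  3  4  5  6  7  8  9 10 11 12 13
G :  0  0  0  0  0  0  1  1  1  1  1  1  2  2
P-positions are exactly the n with G(n) = 0.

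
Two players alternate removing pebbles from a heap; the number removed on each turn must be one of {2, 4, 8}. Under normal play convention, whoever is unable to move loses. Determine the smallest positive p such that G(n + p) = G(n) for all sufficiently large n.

6

n :  0  1  2  3  4  5  6  7  8  9 10 11 12 13 14 15
G :  0  0  1  1  2  2  0  0  1  1  2  2  0  0  1  1
G(n+6) = G(n) holds for n = 0,…,7 (a full window of length max(S) = 8), so the sequence is purely periodic with period 6.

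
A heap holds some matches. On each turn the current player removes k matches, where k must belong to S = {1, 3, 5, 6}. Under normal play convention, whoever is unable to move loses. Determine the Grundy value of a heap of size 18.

n :  0  1  2  3  4  5  6  7  8  9 10 11 12 13 14 15 16 17 18
G :  0  1  0  1  0  1  2  3  2  3  2  0  1  0  1  0  1  2  3

3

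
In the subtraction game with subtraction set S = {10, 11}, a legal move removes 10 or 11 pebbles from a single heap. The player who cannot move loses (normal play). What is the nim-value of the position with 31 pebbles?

n :  0  1  2  3  4  5  6  7  8  9 10 11 12 13 14 15 16 17 18 19 20 21 22 23 24 25 26 27 28 29 30 31
G :  0  0  0  0  0  0  0  0  0  0  1  1  1  1  1  1  1  1  1  1  2  0  0  0  0  0  0  0  0  0  0  1

1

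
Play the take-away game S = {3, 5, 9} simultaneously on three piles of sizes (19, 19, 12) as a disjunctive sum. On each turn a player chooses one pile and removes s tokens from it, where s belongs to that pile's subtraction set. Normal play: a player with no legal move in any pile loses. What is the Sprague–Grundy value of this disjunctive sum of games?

All piles use S = {3, 5, 9}:
G(0) = 0
G(1) = mex{} = 0
G(2) = mex{} = 0
G(3) = mex{0} = 1
G(4) = mex{0} = 1
G(5) = mex{0,0} = 1
G(6) = mex{1,0} = 2
G(7) = mex{1,0} = 2
G(8) = mex{1,1} = 0
G(9) = mex{2,1,0} = 3
G(10) = mex{2,1,0} = 3
G(11) = mex{0,2,0} = 1
G(12) = mex{3,2,1} = 0
G(13) = mex{3,0,1} = 2
G(14) = mex{1,3,1} = 0
G(15) = mex{0,3,2} = 1
G(16) = mex{2,1,2} = 0
G(17) = mex{0,0,0} = 1
G(18) = mex{1,2,3} = 0
G(19) = mex{0,0,3} = 1
Pile A: G(19) = 1.
Pile B: G(19) = 1.
Pile C: G(12) = 0.
Combined Grundy value = 1 ⊕ 1 ⊕ 0 = 0.

0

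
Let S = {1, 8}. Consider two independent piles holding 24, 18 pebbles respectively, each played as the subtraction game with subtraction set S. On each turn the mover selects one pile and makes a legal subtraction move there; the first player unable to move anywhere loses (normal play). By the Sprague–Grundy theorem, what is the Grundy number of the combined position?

0

All piles use S = {1, 8}:
G(0) = 0
G(1) = mex{0} = 1
G(2) = mex{1} = 0
G(3) = mex{0} = 1
G(4) = mex{1} = 0
G(5) = mex{0} = 1
G(6) = mex{1} = 0
G(7) = mex{0} = 1
G(8) = mex{1,0} = 2
G(9) = mex{2,1} = 0
G(10) = mex{0,0} = 1
G(11) = mex{1,1} = 0
G(12) = mex{0,0} = 1
G(13) = mex{1,1} = 0
G(14) = mex{0,0} = 1
G(15) = mex{1,1} = 0
G(16) = mex{0,2} = 1
G(17) = mex{1,0} = 2
G(18) = mex{2,1} = 0
G(19) = mex{0,0} = 1
G(20) = mex{1,1} = 0
G(21) = mex{0,0} = 1
G(22) = mex{1,1} = 0
G(23) = mex{0,0} = 1
G(24) = mex{1,1} = 0
Pile A: G(24) = 0.
Pile B: G(18) = 0.
Combined Grundy value = 0 ⊕ 0 = 0.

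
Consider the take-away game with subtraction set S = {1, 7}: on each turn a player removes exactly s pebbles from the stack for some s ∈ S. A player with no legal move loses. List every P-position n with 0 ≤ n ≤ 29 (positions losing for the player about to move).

0, 2, 4, 6, 8, 10, 12, 14, 16, 18, 20, 22, 24, 26, 28

n :  0  1  2  3  4  5  6  7  8  9 10 11 12 13 14 15 16 17 18 19 20 21 22 23 24 25 26 27 28 29
G :  0  1  0  1  0  1  0  1  0  1  0  1  0  1  0  1  0  1  0  1  0  1  0  1  0  1  0  1  0  1
P-positions are exactly the n with G(n) = 0.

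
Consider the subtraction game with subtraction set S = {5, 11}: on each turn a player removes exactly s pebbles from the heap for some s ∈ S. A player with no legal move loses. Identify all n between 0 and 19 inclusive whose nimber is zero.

0, 1, 2, 3, 4, 10, 16, 17, 18, 19

n :  0  1  2  3  4  5  6  7  8  9 10 11 12 13 14 15 16 17 18 19
G :  0  0  0  0  0  1  1  1  1  1  0  2  2  2  2  1  0  0  0  0
P-positions are exactly the n with G(n) = 0.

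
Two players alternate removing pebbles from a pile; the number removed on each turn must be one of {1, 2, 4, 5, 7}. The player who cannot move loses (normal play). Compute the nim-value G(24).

0

n :  0  1  2  3  4  5  6  7  8  9 10 11 12 13 14 15 16 17 18 19 20 21 22 23 24
G :  0  1  2  0  1  2  0  1  2  0  1  2  0  1  2  0  1  2  0  1  2  0  1  2  0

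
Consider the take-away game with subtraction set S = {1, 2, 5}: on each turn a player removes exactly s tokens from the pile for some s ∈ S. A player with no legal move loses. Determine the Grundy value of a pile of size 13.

1

n :  0  1  2  3  4  5  6  7  8  9 10 11 12 13
G :  0  1  2  0  1  2  0  1  2  0  1  2  0  1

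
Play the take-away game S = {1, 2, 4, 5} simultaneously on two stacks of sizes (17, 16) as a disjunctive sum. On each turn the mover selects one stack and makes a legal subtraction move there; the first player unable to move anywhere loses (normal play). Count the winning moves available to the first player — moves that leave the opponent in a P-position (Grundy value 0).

4

All stacks use S = {1, 2, 4, 5}:
G(0) = 0
G(1) = mex{0} = 1
G(2) = mex{1,0} = 2
G(3) = mex{2,1} = 0
G(4) = mex{0,2,0} = 1
G(5) = mex{1,0,1,0} = 2
G(6) = mex{2,1,2,1} = 0
G(7) = mex{0,2,0,2} = 1
G(8) = mex{1,0,1,0} = 2
G(9) = mex{2,1,2,1} = 0
G(10) = mex{0,2,0,2} = 1
G(11) = mex{1,0,1,0} = 2
G(12) = mex{2,1,2,1} = 0
G(13) = mex{0,2,0,2} = 1
G(14) = mex{1,0,1,0} = 2
G(15) = mex{2,1,2,1} = 0
G(16) = mex{0,2,0,2} = 1
G(17) = mex{1,0,1,0} = 2
Stack A: G(17) = 2.
Stack B: G(16) = 1.
Combined Grundy value = 2 ⊕ 1 = 3.
A winning move leaves total XOR = 0, i.e. changes one component's Grundy value g to g ⊕ X where X is the current total.
Stack A: need g' = 2⊕3 = 1. Options: 17−1→G=1, 17−2→G=0, 17−4→G=1, 17−5→G=0. Hits: 2.
Stack B: need g' = 1⊕3 = 2. Options: 16−1→G=0, 16−2→G=2, 16−4→G=0, 16−5→G=2. Hits: 2.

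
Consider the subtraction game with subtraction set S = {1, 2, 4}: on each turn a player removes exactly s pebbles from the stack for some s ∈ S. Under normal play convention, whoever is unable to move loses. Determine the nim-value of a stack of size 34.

G(0) = 0
G(1) = mex{0} = 1
G(2) = mex{1,0} = 2
G(3) = mex{2,1} = 0
G(4) = mex{0,2,0} = 1
G(5) = mex{1,0,1} = 2
G(6) = mex{2,1,2} = 0
G(7) = mex{0,2,0} = 1
G(8) = mex{1,0,1} = 2
G(9) = mex{2,1,2} = 0
G(10) = mex{0,2,0} = 1
G(11) = mex{1,0,1} = 2
G(12) = mex{2,1,2} = 0
G(13) = mex{0,2,0} = 1
G(14) = mex{1,0,1} = 2
G(15) = mex{2,1,2} = 0
G(16) = mex{0,2,0} = 1
G(17) = mex{1,0,1} = 2
G(18) = mex{2,1,2} = 0
G(19) = mex{0,2,0} = 1
G(20) = mex{1,0,1} = 2
G(21) = mex{2,1,2} = 0
G(22) = mex{0,2,0} = 1
G(23) = mex{1,0,1} = 2
G(24) = mex{2,1,2} = 0
G(25) = mex{0,2,0} = 1
G(26) = mex{1,0,1} = 2
G(27) = mex{2,1,2} = 0
G(28) = mex{0,2,0} = 1
G(29) = mex{1,0,1} = 2
G(30) = mex{2,1,2} = 0
G(31) = mex{0,2,0} = 1
G(32) = mex{1,0,1} = 2
G(33) = mex{2,1,2} = 0
G(34) = mex{0,2,0} = 1

1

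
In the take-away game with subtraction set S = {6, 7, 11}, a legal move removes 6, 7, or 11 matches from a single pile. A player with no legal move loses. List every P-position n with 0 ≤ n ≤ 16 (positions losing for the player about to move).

G(0) = 0
G(1) = mex{} = 0
G(2) = mex{} = 0
G(3) = mex{} = 0
G(4) = mex{} = 0
G(5) = mex{} = 0
G(6) = mex{0} = 1
G(7) = mex{0,0} = 1
G(8) = mex{0,0} = 1
G(9) = mex{0,0} = 1
G(10) = mex{0,0} = 1
G(11) = mex{0,0,0} = 1
G(12) = mex{1,0,0} = 2
G(13) = mex{1,1,0} = 2
G(14) = mex{1,1,0} = 2
G(15) = mex{1,1,0} = 2
G(16) = mex{1,1,0} = 2
P-positions are exactly the n with G(n) = 0.

0, 1, 2, 3, 4, 5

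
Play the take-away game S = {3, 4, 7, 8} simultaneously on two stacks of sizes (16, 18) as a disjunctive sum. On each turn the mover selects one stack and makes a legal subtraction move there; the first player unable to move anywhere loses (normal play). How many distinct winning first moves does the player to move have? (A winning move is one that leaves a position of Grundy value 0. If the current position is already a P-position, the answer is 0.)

3

All stacks use S = {3, 4, 7, 8}:
n :  0  1  2  3  4  5  6  7  8  9 10 11 12 13 14 15 16 17 18
G :  0  0  0  1  1  1  2  2  2  3  3  0  0  0  1  1  1  2  2
Stack A: G(16) = 1.
Stack B: G(18) = 2.
Combined Grundy value = 1 ⊕ 2 = 3.
A winning move leaves total XOR = 0, i.e. changes one component's Grundy value g to g ⊕ X where X is the current total.
Stack A: need g' = 1⊕3 = 2. Options: 16−3→G=0, 16−4→G=0, 16−7→G=3, 16−8→G=2. Hits: 1.
Stack B: need g' = 2⊕3 = 1. Options: 18−3→G=1, 18−4→G=1, 18−7→G=0, 18−8→G=3. Hits: 2.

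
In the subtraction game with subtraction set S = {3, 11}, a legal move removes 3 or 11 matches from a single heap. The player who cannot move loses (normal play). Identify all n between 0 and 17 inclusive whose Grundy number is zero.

0, 1, 2, 6, 7, 8, 14, 15, 16

n :  0  1  2  3  4  5  6  7  8  9 10 11 12 13 14 15 16 17
G :  0  0  0  1  1  1  0  0  0  1  1  1  2  2  0  0  0  1
P-positions are exactly the n with G(n) = 0.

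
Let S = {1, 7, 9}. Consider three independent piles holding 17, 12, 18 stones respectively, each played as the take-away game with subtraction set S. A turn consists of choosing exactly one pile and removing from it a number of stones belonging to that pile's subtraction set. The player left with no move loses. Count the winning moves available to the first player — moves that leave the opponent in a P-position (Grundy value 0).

9

All piles use S = {1, 7, 9}:
G(0) = 0
G(1) = mex{0} = 1
G(2) = mex{1} = 0
G(3) = mex{0} = 1
G(4) = mex{1} = 0
G(5) = mex{0} = 1
G(6) = mex{1} = 0
G(7) = mex{0,0} = 1
G(8) = mex{1,1} = 0
G(9) = mex{0,0,0} = 1
G(10) = mex{1,1,1} = 0
G(11) = mex{0,0,0} = 1
G(12) = mex{1,1,1} = 0
G(13) = mex{0,0,0} = 1
G(14) = mex{1,1,1} = 0
G(15) = mex{0,0,0} = 1
G(16) = mex{1,1,1} = 0
G(17) = mex{0,0,0} = 1
G(18) = mex{1,1,1} = 0
Pile A: G(17) = 1.
Pile B: G(12) = 0.
Pile C: G(18) = 0.
Combined Grundy value = 1 ⊕ 0 ⊕ 0 = 1.
A winning move leaves total XOR = 0, i.e. changes one component's Grundy value g to g ⊕ X where X is the current total.
Pile A: need g' = 1⊕1 = 0. Options: 17−1→G=0, 17−7→G=0, 17−9→G=0. Hits: 3.
Pile B: need g' = 0⊕1 = 1. Options: 12−1→G=1, 12−7→G=1, 12−9→G=1. Hits: 3.
Pile C: need g' = 0⊕1 = 1. Options: 18−1→G=1, 18−7→G=1, 18−9→G=1. Hits: 3.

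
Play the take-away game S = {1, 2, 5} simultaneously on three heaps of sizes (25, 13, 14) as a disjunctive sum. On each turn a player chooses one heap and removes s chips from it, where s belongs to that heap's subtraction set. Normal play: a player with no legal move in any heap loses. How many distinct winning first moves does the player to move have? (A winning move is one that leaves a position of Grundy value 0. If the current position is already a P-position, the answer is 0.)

2

All heaps use S = {1, 2, 5}:
G(0) = 0
G(1) = mex{0} = 1
G(2) = mex{1,0} = 2
G(3) = mex{2,1} = 0
G(4) = mex{0,2} = 1
G(5) = mex{1,0,0} = 2
G(6) = mex{2,1,1} = 0
G(7) = mex{0,2,2} = 1
G(8) = mex{1,0,0} = 2
G(9) = mex{2,1,1} = 0
G(10) = mex{0,2,2} = 1
G(11) = mex{1,0,0} = 2
G(12) = mex{2,1,1} = 0
G(13) = mex{0,2,2} = 1
G(14) = mex{1,0,0} = 2
G(15) = mex{2,1,1} = 0
G(16) = mex{0,2,2} = 1
G(17) = mex{1,0,0} = 2
G(18) = mex{2,1,1} = 0
G(19) = mex{0,2,2} = 1
G(20) = mex{1,0,0} = 2
G(21) = mex{2,1,1} = 0
G(22) = mex{0,2,2} = 1
G(23) = mex{1,0,0} = 2
G(24) = mex{2,1,1} = 0
G(25) = mex{0,2,2} = 1
Heap A: G(25) = 1.
Heap B: G(13) = 1.
Heap C: G(14) = 2.
Combined Grundy value = 1 ⊕ 1 ⊕ 2 = 2.
A winning move leaves total XOR = 0, i.e. changes one component's Grundy value g to g ⊕ X where X is the current total.
Heap A: need g' = 1⊕2 = 3. Options: 25−1→G=0, 25−2→G=2, 25−5→G=2. Hits: 0.
Heap B: need g' = 1⊕2 = 3. Options: 13−1→G=0, 13−2→G=2, 13−5→G=2. Hits: 0.
Heap C: need g' = 2⊕2 = 0. Options: 14−1→G=1, 14−2→G=0, 14−5→G=0. Hits: 2.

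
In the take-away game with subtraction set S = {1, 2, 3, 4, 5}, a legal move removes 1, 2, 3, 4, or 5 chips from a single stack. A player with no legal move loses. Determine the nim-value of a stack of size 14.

n :  0  1  2  3  4  5  6  7  8  9 10 11 12 13 14
G :  0  1  2  3  4  5  0  1  2  3  4  5  0  1  2

2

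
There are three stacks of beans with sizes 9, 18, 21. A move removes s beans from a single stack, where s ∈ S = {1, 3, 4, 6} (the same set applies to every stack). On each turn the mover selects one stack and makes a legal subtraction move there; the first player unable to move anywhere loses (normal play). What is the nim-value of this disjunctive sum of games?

2

All stacks use S = {1, 3, 4, 6}:
n :  0  1  2  3  4  5  6  7  8  9 10 11 12 13 14 15 16 17 18 19 20 21
G :  0  1  0  1  2  3  2  0  1  0  1  2  3  2  0  1  0  1  2  3  2  0
Stack A: G(9) = 0.
Stack B: G(18) = 2.
Stack C: G(21) = 0.
Combined Grundy value = 0 ⊕ 2 ⊕ 0 = 2.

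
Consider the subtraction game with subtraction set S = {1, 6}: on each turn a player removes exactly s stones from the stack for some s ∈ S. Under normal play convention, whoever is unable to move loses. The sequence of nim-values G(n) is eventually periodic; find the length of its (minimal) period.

7

G(0) = 0
G(1) = mex{0} = 1
G(2) = mex{1} = 0
G(3) = mex{0} = 1
G(4) = mex{1} = 0
G(5) = mex{0} = 1
G(6) = mex{1,0} = 2
G(7) = mex{2,1} = 0
G(8) = mex{0,0} = 1
G(9) = mex{1,1} = 0
G(10) = mex{0,0} = 1
G(11) = mex{1,1} = 0
G(12) = mex{0,2} = 1
G(13) = mex{1,0} = 2
G(14) = mex{2,1} = 0
G(15) = mex{0,0} = 1
G(n+7) = G(n) holds for n = 0,…,5 (a full window of length max(S) = 6), so the sequence is purely periodic with period 7.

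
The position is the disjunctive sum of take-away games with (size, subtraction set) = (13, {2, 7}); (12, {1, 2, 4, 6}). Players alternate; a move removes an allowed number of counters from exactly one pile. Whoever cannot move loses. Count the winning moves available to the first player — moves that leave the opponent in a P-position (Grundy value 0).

Pile A, S = {2, 7}:
G(0) = 0
G(1) = mex{} = 0
G(2) = mex{0} = 1
G(3) = mex{0} = 1
G(4) = mex{1} = 0
G(5) = mex{1} = 0
G(6) = mex{0} = 1
G(7) = mex{0,0} = 1
G(8) = mex{1,0} = 2
G(9) = mex{1,1} = 0
G(10) = mex{2,1} = 0
G(11) = mex{0,0} = 1
G(12) = mex{0,0} = 1
G(13) = mex{1,1} = 0
G_A(13) = 0.
Pile B, S = {1, 2, 4, 6}:
n :  0  1  2  3  4  5  6  7  8  9 10 11 12
G :  0  1  2  0  1  2  3  4  0  1  2  0  1
G_B(12) = 1.
Combined Grundy value = 0 ⊕ 1 = 1.
A winning move leaves total XOR = 0, i.e. changes one component's Grundy value g to g ⊕ X where X is the current total.
Pile A: need g' = 0⊕1 = 1. Options: 13−2→G=1, 13−7→G=1. Hits: 2.
Pile B: need g' = 1⊕1 = 0. Options: 12−1→G=0, 12−2→G=2, 12−4→G=0, 12−6→G=3. Hits: 2.

4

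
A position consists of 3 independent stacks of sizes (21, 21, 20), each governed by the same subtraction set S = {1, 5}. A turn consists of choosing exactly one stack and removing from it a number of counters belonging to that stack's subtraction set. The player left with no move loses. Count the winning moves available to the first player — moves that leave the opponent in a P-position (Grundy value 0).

0

All stacks use S = {1, 5}:
n :  0  1  2  3  4  5  6  7  8  9 10 11 12 13 14 15 16 17 18 19 20 21
G :  0  1  0  1  0  1  0  1  0  1  0  1  0  1  0  1  0  1  0  1  0  1
Stack A: G(21) = 1.
Stack B: G(21) = 1.
Stack C: G(20) = 0.
Combined Grundy value = 1 ⊕ 1 ⊕ 0 = 0.
A winning move leaves total XOR = 0, i.e. changes one component's Grundy value g to g ⊕ X where X is the current total.
Stack A: target g' = 1⊕0 = 1, but every legal move changes the Grundy value (mex property), so 0 moves.
Stack B: target g' = 1⊕0 = 1, but every legal move changes the Grundy value (mex property), so 0 moves.
Stack C: target g' = 0⊕0 = 0, but every legal move changes the Grundy value (mex property), so 0 moves.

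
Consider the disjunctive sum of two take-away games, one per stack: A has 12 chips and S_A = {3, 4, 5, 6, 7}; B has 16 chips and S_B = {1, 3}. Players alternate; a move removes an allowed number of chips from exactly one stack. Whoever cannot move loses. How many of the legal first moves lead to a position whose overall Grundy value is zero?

Stack A, S = {3, 4, 5, 6, 7}:
n :  0  1  2  3  4  5  6  7  8  9 10 11 12
G :  0  0  0  1  1  1  2  2  2  3  0  0  0
G_A(12) = 0.
Stack B, S = {1, 3}:
G(0) = 0
G(1) = mex{0} = 1
G(2) = mex{1} = 0
G(3) = mex{0,0} = 1
G(4) = mex{1,1} = 0
G(5) = mex{0,0} = 1
G(6) = mex{1,1} = 0
G(7) = mex{0,0} = 1
G(8) = mex{1,1} = 0
G(9) = mex{0,0} = 1
G(10) = mex{1,1} = 0
G(11) = mex{0,0} = 1
G(12) = mex{1,1} = 0
G(13) = mex{0,0} = 1
G(14) = mex{1,1} = 0
G(15) = mex{0,0} = 1
G(16) = mex{1,1} = 0
G_B(16) = 0.
Combined Grundy value = 0 ⊕ 0 = 0.
A winning move leaves total XOR = 0, i.e. changes one component's Grundy value g to g ⊕ X where X is the current total.
Stack A: target g' = 0⊕0 = 0, but every legal move changes the Grundy value (mex property), so 0 moves.
Stack B: target g' = 0⊕0 = 0, but every legal move changes the Grundy value (mex property), so 0 moves.

0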